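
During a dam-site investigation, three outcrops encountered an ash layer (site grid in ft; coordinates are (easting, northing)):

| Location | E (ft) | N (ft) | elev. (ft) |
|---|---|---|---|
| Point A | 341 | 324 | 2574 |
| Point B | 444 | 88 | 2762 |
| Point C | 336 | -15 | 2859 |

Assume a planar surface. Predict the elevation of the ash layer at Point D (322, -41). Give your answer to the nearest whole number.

Let the plane be z = a·E + b·N + c.
Point B−Point A: 103a − 236b = 188;  Point C−Point A: −5a − 339b = 285.
Solving gives a = −0.09774, b = −0.83927.
Then c = 2574 − a·341 − b·324 = 2879.25.
At (322, -41): z = −31.5 + 34.4 + 2879.25 = 2882.2 ft.

2882 ft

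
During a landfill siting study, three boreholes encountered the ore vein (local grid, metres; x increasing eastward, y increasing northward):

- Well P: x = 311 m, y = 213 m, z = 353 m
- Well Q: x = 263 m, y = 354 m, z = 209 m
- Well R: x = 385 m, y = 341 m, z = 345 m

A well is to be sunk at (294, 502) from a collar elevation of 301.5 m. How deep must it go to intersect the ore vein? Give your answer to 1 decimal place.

158.7 m

Let the plane be z = a·x + b·y + c.
Well Q−Well P: −48a + 141b = −144;  Well R−Well P: 74a + 128b = −8.
Solving gives a = 1.04379, b = −0.66594.
Then c = 353 − a·311 − b·213 = 170.23.
At (294, 502): z_contact = 306.88 − 334.30 + 170.23 = 142.80 m.
Depth below ground = 301.5 − 142.80 = 158.7 m.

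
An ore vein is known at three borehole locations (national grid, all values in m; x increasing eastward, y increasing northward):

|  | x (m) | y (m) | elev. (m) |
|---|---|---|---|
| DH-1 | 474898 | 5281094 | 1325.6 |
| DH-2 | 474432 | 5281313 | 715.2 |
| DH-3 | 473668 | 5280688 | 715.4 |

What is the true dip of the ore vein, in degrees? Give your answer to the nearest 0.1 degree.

Let the plane be z = a·x + b·y + c.
DH-2−DH-1: −466a + 219b = −610.4;  DH-3−DH-1: −1230a − 406b = −610.2.
Solving gives a = 0.83185, b = −1.01717.
Gradient magnitude |∇z| = √(a² + b²) = √(0.69197 + 1.03463) = 1.31400.
True dip = arctan(1.31400) = 52.7°, dipping toward NW (azimuth ≈ 321°).

52.7°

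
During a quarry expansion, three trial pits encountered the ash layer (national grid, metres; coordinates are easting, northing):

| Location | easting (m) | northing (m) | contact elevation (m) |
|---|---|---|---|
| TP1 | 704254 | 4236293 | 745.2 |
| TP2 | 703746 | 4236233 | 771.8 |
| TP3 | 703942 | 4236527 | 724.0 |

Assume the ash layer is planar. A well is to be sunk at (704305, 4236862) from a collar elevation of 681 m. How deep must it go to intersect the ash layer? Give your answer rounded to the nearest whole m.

Two edge vectors: TP1→TP2 = (-508, -60, 26.6), TP1→TP3 = (-312, 234, -21.2).
Normal n = (TP1→TP2) × (TP1→TP3) = (-4952.4, -19068.8, -137592).
So ∂z/∂easting = −n_x/n_z = −0.03599337 and ∂z/∂northing = −n_y/n_z = −0.13858945.
Intercept c from TP1: 745.2 + 25348.48 + 587105.53 = 613199.21.
At (704305, 4236862): z_contact = −25350.3 − 587184.4 + 613199.21 = 664.5 m.
Depth below ground = 681 − 664.5 = 16 m.

16 m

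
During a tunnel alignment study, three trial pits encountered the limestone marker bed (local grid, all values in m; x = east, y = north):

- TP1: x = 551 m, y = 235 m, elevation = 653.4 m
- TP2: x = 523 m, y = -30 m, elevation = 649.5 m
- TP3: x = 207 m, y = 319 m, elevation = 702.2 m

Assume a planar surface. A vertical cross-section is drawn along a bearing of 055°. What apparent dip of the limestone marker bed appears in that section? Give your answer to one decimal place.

Two edge vectors: TP1→TP2 = (-28, -265, -3.9), TP1→TP3 = (-344, 84, 48.8).
Normal n = (TP1→TP2) × (TP1→TP3) = (-12604.4, 2708, -93512).
So ∂z/∂x = −n_x/n_z = −0.13479 and ∂z/∂y = −n_y/n_z = 0.02896.
Unit vector along 055° is (sin 55°, cos 55°) = (0.8192, 0.5736).
Slope in that direction = a·(0.8192) + b·(0.5736) = −0.09380.
Apparent dip = arctan|0.09380| = 5.4° (true dip is 7.8°, so apparent ≤ true as expected).

5.4°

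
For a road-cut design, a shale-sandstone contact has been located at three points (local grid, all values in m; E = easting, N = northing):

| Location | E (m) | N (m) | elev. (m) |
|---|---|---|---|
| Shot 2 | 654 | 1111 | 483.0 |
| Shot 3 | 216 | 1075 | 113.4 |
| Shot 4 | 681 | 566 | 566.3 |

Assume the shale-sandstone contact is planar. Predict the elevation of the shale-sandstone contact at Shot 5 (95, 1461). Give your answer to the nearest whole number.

-32 m

Two edge vectors: Shot 2→Shot 3 = (-438, -36, -369.6), Shot 2→Shot 4 = (27, -545, 83.3).
Normal n = (Shot 2→Shot 3) × (Shot 2→Shot 4) = (-204430.8, 26506.2, 239682).
So ∂z/∂E = −n_x/n_z = 0.85293 and ∂z/∂N = −n_y/n_z = −0.11059.
Intercept c from Shot 2: 483 − 557.81 + 122.86 = 48.05.
At (95, 1461): z = 81.0 − 161.6 + 48.05 = -32.5 m.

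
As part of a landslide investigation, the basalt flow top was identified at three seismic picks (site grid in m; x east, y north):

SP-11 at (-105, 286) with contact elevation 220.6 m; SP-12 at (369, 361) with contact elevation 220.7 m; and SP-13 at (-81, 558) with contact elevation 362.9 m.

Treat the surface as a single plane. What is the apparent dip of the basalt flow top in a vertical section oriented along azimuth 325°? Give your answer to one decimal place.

Two edge vectors: SP-11→SP-12 = (474, 75, 0.1), SP-11→SP-13 = (24, 272, 142.3).
Normal n = (SP-11→SP-12) × (SP-11→SP-13) = (10645.3, -67447.8, 127128).
So ∂z/∂x = −n_x/n_z = −0.08374 and ∂z/∂y = −n_y/n_z = 0.53055.
Unit vector along 325° is (sin 325°, cos 325°) = (-0.5736, 0.8192).
Slope in that direction = a·(-0.5736) + b·(0.8192) = 0.48263.
Apparent dip = arctan|0.48263| = 25.8° (true dip is 28.2°, so apparent ≤ true as expected).

25.8°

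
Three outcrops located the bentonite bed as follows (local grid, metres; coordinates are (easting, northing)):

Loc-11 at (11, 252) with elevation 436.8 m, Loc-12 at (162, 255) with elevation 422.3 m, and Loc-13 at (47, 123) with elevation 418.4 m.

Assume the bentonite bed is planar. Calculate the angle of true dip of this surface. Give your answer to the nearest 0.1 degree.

8.6°

Two edge vectors: Loc-11→Loc-12 = (151, 3, -14.5), Loc-11→Loc-13 = (36, -129, -18.4).
Normal n = (Loc-11→Loc-12) × (Loc-11→Loc-13) = (-1925.7, 2256.4, -19587).
So ∂z/∂E = −n_x/n_z = −0.09832 and ∂z/∂N = −n_y/n_z = 0.11520.
Gradient magnitude |∇z| = √(a² + b²) = √(0.00967 + 0.01327) = 0.15145.
True dip = arctan(0.15145) = 8.6°, dipping toward SE (azimuth ≈ 140°).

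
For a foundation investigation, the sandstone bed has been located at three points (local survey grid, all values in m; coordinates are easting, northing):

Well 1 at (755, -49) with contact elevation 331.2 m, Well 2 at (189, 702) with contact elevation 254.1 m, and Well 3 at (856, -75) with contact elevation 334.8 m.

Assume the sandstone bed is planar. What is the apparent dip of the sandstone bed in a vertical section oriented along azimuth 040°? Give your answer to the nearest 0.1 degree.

3.7°

Two edge vectors: Well 1→Well 2 = (-566, 751, -77.1), Well 1→Well 3 = (101, -26, 3.6).
Normal n = (Well 1→Well 2) × (Well 1→Well 3) = (699, -5749.5, -61135).
So ∂z/∂easting = −n_x/n_z = 0.01143 and ∂z/∂northing = −n_y/n_z = −0.09405.
Unit vector along 040° is (sin 40°, cos 40°) = (0.6428, 0.7660).
Slope in that direction = a·(0.6428) + b·(0.7660) = −0.06469.
Apparent dip = arctan|0.06469| = 3.7° (true dip is 5.4°, so apparent ≤ true as expected).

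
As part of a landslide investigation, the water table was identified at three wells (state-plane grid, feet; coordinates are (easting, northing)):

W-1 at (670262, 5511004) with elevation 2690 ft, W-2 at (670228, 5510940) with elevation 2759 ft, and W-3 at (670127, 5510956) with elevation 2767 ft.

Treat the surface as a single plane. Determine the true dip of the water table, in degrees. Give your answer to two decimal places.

44.51°

Let the plane be z = a·E + b·N + c.
W-2−W-1: −34a − 64b = 69;  W-3−W-1: −135a − 48b = 77.
Solving gives a = −0.23059, b = −0.95562.
Gradient magnitude |∇z| = √(a² + b²) = √(0.05317 + 0.91321) = 0.98305.
True dip = arctan(0.98305) = 44.51°, dipping toward NNE (azimuth ≈ 014°).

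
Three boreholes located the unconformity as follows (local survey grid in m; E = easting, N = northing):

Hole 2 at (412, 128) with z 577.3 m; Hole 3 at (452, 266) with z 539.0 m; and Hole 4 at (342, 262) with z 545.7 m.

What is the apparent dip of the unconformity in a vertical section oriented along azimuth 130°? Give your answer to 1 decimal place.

Two edge vectors: Hole 2→Hole 3 = (40, 138, -38.3), Hole 2→Hole 4 = (-70, 134, -31.6).
Normal n = (Hole 2→Hole 3) × (Hole 2→Hole 4) = (771.4, 3945, 15020).
So ∂z/∂E = −n_x/n_z = −0.05136 and ∂z/∂N = −n_y/n_z = −0.26265.
Unit vector along 130° is (sin 130°, cos 130°) = (0.7660, -0.6428).
Slope in that direction = a·(0.7660) + b·(-0.6428) = 0.12949.
Apparent dip = arctan|0.12949| = 7.4° (true dip is 15.0°, so apparent ≤ true as expected).

7.4°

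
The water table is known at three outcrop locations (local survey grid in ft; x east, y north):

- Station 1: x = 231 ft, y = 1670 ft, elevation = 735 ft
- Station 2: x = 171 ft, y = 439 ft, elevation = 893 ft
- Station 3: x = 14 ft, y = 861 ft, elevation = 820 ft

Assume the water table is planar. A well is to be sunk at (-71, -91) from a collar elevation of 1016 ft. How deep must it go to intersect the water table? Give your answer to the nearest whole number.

Let the plane be z = a·x + b·y + c.
Station 2−Station 1: −60a − 1231b = 158;  Station 3−Station 1: −217a − 809b = 85.
Solving gives a = 0.10608, b = −0.13352.
Then c = 735 − a·231 − b·1670 = 933.48.
At (-71, -91): z_contact = −7.5 + 12.2 + 933.48 = 938.1 ft.
Depth below ground = 1016 − 938.1 = 78 ft.

78 ft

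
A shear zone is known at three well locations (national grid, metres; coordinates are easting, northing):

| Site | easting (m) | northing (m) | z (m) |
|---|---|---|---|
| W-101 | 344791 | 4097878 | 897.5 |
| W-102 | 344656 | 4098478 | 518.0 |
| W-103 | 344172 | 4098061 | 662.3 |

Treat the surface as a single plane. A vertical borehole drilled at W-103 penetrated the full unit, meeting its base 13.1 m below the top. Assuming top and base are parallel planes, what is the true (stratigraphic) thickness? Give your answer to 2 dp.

Two edge vectors: W-101→W-102 = (-135, 600, -379.5), W-101→W-103 = (-619, 183, -235.2).
Normal n = (W-101→W-102) × (W-101→W-103) = (-71671.5, 203158.5, 346695).
So ∂z/∂easting = −n_x/n_z = 0.20673 and ∂z/∂northing = −n_y/n_z = −0.58599.
|∇z| = √(a²+b²) = 0.62138, so dip δ = arctan(0.62138) = 31.86°.
True thickness = vertical thickness × cos δ = 13.1 × cos 31.86° = 11.13 m.

11.13 m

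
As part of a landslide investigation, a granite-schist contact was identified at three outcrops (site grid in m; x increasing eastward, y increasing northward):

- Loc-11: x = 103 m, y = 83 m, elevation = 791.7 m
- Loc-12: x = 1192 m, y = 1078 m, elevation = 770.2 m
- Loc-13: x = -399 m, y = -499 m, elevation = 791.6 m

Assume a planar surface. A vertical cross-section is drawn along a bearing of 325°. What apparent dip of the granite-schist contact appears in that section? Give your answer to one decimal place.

6.9°

Two edge vectors: Loc-11→Loc-12 = (1089, 995, -21.5), Loc-11→Loc-13 = (-502, -582, -0.1).
Normal n = (Loc-11→Loc-12) × (Loc-11→Loc-13) = (-12612.5, 10901.9, -134308).
So ∂z/∂x = −n_x/n_z = −0.09391 and ∂z/∂y = −n_y/n_z = 0.08117.
Unit vector along 325° is (sin 325°, cos 325°) = (-0.5736, 0.8192).
Slope in that direction = a·(-0.5736) + b·(0.8192) = 0.12035.
Apparent dip = arctan|0.12035| = 6.9° (true dip is 7.1°, so apparent ≤ true as expected).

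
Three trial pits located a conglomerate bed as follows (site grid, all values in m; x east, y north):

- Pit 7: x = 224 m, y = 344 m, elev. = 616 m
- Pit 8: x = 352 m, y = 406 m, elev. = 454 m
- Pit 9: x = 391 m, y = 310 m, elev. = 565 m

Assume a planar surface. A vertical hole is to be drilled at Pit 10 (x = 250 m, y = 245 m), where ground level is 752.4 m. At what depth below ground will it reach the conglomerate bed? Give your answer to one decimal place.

Two edge vectors: Pit 7→Pit 8 = (128, 62, -162), Pit 7→Pit 9 = (167, -34, -51).
Normal n = (Pit 7→Pit 8) × (Pit 7→Pit 9) = (-8670, -20526, -14706).
So ∂z/∂x = −n_x/n_z = −0.58956 and ∂z/∂y = −n_y/n_z = −1.39576.
Intercept c from Pit 7: 616 + 132.06 + 480.14 = 1228.20.
At (250, 245): z_contact = −147.39 − 341.96 + 1228.20 = 738.85 m.
Depth below ground = 752.4 − 738.85 = 13.5 m.

13.5 m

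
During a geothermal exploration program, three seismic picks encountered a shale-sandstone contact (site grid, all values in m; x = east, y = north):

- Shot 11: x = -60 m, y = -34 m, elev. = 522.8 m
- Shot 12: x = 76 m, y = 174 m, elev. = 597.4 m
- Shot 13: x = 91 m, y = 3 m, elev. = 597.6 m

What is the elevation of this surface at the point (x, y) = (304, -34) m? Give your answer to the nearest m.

Let the plane be z = a·x + b·y + c.
Shot 12−Shot 11: 136a + 208b = 74.6;  Shot 13−Shot 11: 151a + 37b = 74.8.
Solving gives a = 0.48522, b = 0.04139.
Then c = 522.8 − a·-60 − b·-34 = 553.32.
At (304, -34): z = 147.5 − 1.4 + 553.32 = 699.4 m.

699 m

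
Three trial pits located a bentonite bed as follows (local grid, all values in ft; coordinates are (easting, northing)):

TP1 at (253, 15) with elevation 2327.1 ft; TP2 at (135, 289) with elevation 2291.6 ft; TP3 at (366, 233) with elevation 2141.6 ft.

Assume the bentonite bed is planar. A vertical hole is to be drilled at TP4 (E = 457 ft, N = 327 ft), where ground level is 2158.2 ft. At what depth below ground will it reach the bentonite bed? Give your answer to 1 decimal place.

128.7 ft

Two edge vectors: TP1→TP2 = (-118, 274, -35.5), TP1→TP3 = (113, 218, -185.5).
Normal n = (TP1→TP2) × (TP1→TP3) = (-43088, -25900.5, -56686).
So ∂z/∂E = −n_x/n_z = −0.76012 and ∂z/∂N = −n_y/n_z = −0.45691.
Intercept c from TP1: 2327.1 + 192.31 + 6.85 = 2526.26.
At (457, 327): z_contact = −347.37 − 149.41 + 2526.26 = 2029.48 ft.
Depth below ground = 2158.2 − 2029.48 = 128.7 ft.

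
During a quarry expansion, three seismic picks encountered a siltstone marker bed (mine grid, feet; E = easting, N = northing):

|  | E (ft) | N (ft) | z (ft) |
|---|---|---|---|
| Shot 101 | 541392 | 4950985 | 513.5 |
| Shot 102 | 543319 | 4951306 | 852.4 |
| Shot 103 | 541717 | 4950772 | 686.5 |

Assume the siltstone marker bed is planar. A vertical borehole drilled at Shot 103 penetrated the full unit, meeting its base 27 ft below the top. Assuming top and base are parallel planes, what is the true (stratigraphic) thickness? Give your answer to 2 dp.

24.15 ft

Two edge vectors: Shot 101→Shot 102 = (1927, 321, 338.9), Shot 101→Shot 103 = (325, -213, 173).
Normal n = (Shot 101→Shot 102) × (Shot 101→Shot 103) = (127718.7, -223228.5, -514776).
So ∂z/∂E = −n_x/n_z = 0.24811 and ∂z/∂N = −n_y/n_z = −0.43364.
|∇z| = √(a²+b²) = 0.49960, so dip δ = arctan(0.49960) = 26.55°.
True thickness = vertical thickness × cos δ = 27 × cos 26.55° = 24.15 ft.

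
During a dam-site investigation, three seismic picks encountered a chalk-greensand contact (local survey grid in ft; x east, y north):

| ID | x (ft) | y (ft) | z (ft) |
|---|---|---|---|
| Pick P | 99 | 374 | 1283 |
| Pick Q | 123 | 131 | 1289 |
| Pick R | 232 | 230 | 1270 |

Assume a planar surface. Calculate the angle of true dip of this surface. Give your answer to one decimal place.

Two edge vectors: Pick P→Pick Q = (24, -243, 6), Pick P→Pick R = (133, -144, -13).
Normal n = (Pick P→Pick Q) × (Pick P→Pick R) = (4023, 1110, 28863).
So ∂z/∂x = −n_x/n_z = −0.13938 and ∂z/∂y = −n_y/n_z = −0.03846.
Gradient magnitude |∇z| = √(a² + b²) = √(0.01943 + 0.00148) = 0.14459.
True dip = arctan(0.14459) = 8.2°, dipping toward ENE (azimuth ≈ 075°).

8.2°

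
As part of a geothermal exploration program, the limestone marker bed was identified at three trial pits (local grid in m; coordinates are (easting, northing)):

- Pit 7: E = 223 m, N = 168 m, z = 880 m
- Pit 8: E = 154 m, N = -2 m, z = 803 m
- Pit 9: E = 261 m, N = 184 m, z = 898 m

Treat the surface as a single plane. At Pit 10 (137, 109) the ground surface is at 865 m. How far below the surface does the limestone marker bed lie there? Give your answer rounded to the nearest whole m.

Two edge vectors: Pit 7→Pit 8 = (-69, -170, -77), Pit 7→Pit 9 = (38, 16, 18).
Normal n = (Pit 7→Pit 8) × (Pit 7→Pit 9) = (-1828, -1684, 5356).
So ∂z/∂E = −n_x/n_z = 0.34130 and ∂z/∂N = −n_y/n_z = 0.31441.
Intercept c from Pit 7: 880 − 76.11 − 52.82 = 751.07.
At (137, 109): z_contact = 46.8 + 34.3 + 751.07 = 832.1 m.
Depth below ground = 865 − 832.1 = 33 m.

33 m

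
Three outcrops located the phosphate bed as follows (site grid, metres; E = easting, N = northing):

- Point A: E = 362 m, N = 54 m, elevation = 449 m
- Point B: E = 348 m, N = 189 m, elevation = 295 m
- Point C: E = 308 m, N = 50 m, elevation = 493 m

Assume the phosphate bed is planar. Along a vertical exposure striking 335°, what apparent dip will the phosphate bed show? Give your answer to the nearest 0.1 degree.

Two edge vectors: Point A→Point B = (-14, 135, -154), Point A→Point C = (-54, -4, 44).
Normal n = (Point A→Point B) × (Point A→Point C) = (5324, 8932, 7346).
So ∂z/∂E = −n_x/n_z = −0.72475 and ∂z/∂N = −n_y/n_z = −1.21590.
Unit vector along 335° is (sin 335°, cos 335°) = (-0.4226, 0.9063).
Slope in that direction = a·(-0.4226) + b·(0.9063) = −0.79569.
Apparent dip = arctan|0.79569| = 38.5° (true dip is 54.8°, so apparent ≤ true as expected).

38.5°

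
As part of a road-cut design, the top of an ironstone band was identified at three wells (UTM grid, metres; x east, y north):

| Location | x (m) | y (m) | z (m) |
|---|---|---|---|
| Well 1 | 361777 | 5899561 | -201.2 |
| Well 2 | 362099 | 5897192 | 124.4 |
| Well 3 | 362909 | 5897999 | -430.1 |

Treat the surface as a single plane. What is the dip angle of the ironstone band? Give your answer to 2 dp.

27.62°

Two edge vectors: Well 1→Well 2 = (322, -2369, 325.6), Well 1→Well 3 = (1132, -1562, -228.9).
Normal n = (Well 1→Well 2) × (Well 1→Well 3) = (1050851.3, 442285, 2178744).
So ∂z/∂x = −n_x/n_z = −0.48232 and ∂z/∂y = −n_y/n_z = −0.20300.
Gradient magnitude |∇z| = √(a² + b²) = √(0.23263 + 0.04121) = 0.52330.
True dip = arctan(0.52330) = 27.62°, dipping toward ENE (azimuth ≈ 067°).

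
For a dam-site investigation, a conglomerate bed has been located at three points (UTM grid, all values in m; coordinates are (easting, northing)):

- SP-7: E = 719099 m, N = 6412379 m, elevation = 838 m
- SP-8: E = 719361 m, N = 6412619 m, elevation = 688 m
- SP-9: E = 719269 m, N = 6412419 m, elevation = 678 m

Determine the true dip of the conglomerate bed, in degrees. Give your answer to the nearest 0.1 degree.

50.1°

Let the plane be z = a·E + b·N + c.
SP-8−SP-7: 262a + 240b = −150;  SP-9−SP-7: 170a + 40b = −160.
Solving gives a = −1.06860, b = 0.54156.
Gradient magnitude |∇z| = √(a² + b²) = √(1.14191 + 0.29328) = 1.19800.
True dip = arctan(1.19800) = 50.1°, dipping toward ESE (azimuth ≈ 117°).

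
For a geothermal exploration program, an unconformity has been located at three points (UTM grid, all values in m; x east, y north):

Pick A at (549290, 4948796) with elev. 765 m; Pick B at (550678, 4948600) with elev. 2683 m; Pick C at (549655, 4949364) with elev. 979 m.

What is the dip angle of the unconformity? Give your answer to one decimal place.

Let the plane be z = a·x + b·y + c.
Pick B−Pick A: 1388a − 196b = 1918;  Pick C−Pick A: 365a + 568b = 214.
Solving gives a = 1.31566, b = −0.46869.
Gradient magnitude |∇z| = √(a² + b²) = √(1.73096 + 0.21967) = 1.39665.
True dip = arctan(1.39665) = 54.4°, dipping toward WNW (azimuth ≈ 290°).

54.4°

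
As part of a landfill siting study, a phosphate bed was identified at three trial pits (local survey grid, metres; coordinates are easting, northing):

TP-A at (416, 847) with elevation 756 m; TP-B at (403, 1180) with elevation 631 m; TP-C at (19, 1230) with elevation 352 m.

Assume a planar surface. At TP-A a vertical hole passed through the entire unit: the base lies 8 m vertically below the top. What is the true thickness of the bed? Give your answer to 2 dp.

6.35 m

Let the plane be z = a·easting + b·northing + c.
TP-B−TP-A: −13a + 333b = −125;  TP-C−TP-A: −397a + 383b = −404.
Solving gives a = 0.68115, b = −0.34878.
|∇z| = √(a²+b²) = 0.76525, so dip δ = arctan(0.76525) = 37.43°.
True thickness = vertical thickness × cos δ = 8 × cos 37.43° = 6.35 m.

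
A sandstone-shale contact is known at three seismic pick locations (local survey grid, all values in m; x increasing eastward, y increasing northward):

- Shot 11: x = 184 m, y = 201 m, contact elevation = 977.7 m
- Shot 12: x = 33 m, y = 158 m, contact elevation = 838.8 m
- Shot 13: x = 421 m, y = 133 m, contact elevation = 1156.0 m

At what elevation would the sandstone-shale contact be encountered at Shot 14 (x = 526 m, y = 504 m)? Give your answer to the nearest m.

Two edge vectors: Shot 11→Shot 12 = (-151, -43, -138.9), Shot 11→Shot 13 = (237, -68, 178.3).
Normal n = (Shot 11→Shot 12) × (Shot 11→Shot 13) = (-17112.1, -5996, 20459).
So ∂z/∂x = −n_x/n_z = 0.83641 and ∂z/∂y = −n_y/n_z = 0.29307.
Intercept c from Shot 11: 977.7 − 153.90 − 58.91 = 764.89.
At (526, 504): z = 440.0 + 147.7 + 764.89 = 1352.6 m.

1353 m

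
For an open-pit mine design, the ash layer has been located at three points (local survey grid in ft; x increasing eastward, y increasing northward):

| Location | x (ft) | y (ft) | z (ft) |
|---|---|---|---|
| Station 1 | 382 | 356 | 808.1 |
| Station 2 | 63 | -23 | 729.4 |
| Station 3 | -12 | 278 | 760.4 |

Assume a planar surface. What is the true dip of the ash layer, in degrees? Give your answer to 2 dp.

Two edge vectors: Station 1→Station 2 = (-319, -379, -78.7), Station 1→Station 3 = (-394, -78, -47.7).
Normal n = (Station 1→Station 2) × (Station 1→Station 3) = (11939.7, 15791.5, -124444).
So ∂z/∂x = −n_x/n_z = 0.09594 and ∂z/∂y = −n_y/n_z = 0.12690.
Gradient magnitude |∇z| = √(a² + b²) = √(0.00921 + 0.01610) = 0.15908.
True dip = arctan(0.15908) = 9.04°, dipping toward SW (azimuth ≈ 217°).

9.04°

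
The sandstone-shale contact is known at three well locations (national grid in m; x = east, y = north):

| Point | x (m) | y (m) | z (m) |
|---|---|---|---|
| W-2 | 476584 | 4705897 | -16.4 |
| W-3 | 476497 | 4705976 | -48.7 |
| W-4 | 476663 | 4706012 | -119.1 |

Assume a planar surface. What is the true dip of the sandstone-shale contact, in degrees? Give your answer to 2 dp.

37.13°

Let the plane be z = a·x + b·y + c.
W-3−W-2: −87a + 79b = −32.3;  W-4−W-2: 79a + 115b = −102.7.
Solving gives a = −0.27076, b = −0.70704.
Gradient magnitude |∇z| = √(a² + b²) = √(0.07331 + 0.49991) = 0.75711.
True dip = arctan(0.75711) = 37.13°, dipping toward NNE (azimuth ≈ 021°).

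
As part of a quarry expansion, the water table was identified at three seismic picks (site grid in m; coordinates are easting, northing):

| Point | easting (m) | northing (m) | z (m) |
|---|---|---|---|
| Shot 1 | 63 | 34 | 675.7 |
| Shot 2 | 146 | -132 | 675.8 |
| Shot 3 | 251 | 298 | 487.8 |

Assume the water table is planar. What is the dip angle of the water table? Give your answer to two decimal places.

Let the plane be z = a·easting + b·northing + c.
Shot 2−Shot 1: 83a − 166b = 0.1;  Shot 3−Shot 1: 188a + 264b = −187.9.
Solving gives a = −0.58669, b = −0.29395.
Gradient magnitude |∇z| = √(a² + b²) = √(0.34421 + 0.08641) = 0.65621.
True dip = arctan(0.65621) = 33.27°, dipping toward ENE (azimuth ≈ 063°).

33.27°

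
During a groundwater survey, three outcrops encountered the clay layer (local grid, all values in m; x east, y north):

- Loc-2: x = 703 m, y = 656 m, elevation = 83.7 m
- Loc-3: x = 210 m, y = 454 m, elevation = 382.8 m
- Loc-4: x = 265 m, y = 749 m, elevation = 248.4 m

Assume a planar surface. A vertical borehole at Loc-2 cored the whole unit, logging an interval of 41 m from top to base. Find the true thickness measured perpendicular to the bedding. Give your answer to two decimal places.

Two edge vectors: Loc-2→Loc-3 = (-493, -202, 299.1), Loc-2→Loc-4 = (-438, 93, 164.7).
Normal n = (Loc-2→Loc-3) × (Loc-2→Loc-4) = (-61085.7, -49808.7, -134325).
So ∂z/∂x = −n_x/n_z = −0.45476 and ∂z/∂y = −n_y/n_z = −0.37081.
|∇z| = √(a²+b²) = 0.58678, so dip δ = arctan(0.58678) = 30.40°.
True thickness = vertical thickness × cos δ = 41 × cos 30.40° = 35.36 m.

35.36 m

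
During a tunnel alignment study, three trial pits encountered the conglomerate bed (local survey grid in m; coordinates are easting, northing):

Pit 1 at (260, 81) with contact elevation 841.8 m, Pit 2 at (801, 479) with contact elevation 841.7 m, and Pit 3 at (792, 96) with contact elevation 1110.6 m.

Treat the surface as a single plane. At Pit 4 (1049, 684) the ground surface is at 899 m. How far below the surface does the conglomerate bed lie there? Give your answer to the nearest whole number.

Two edge vectors: Pit 1→Pit 2 = (541, 398, -0.1), Pit 1→Pit 3 = (532, 15, 268.8).
Normal n = (Pit 1→Pit 2) × (Pit 1→Pit 3) = (106983.9, -145474, -203621).
So ∂z/∂easting = −n_x/n_z = 0.52541 and ∂z/∂northing = −n_y/n_z = −0.71444.
Intercept c from Pit 1: 841.8 − 136.61 + 57.87 = 763.06.
At (1049, 684): z_contact = 551.2 − 488.7 + 763.06 = 825.5 m.
Depth below ground = 899 − 825.5 = 73 m.

73 m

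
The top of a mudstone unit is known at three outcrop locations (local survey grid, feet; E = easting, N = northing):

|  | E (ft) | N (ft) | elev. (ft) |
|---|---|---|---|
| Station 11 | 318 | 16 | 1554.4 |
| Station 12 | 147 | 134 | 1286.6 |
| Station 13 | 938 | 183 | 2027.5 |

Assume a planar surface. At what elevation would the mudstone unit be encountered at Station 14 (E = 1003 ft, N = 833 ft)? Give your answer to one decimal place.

Let the plane be z = a·E + b·N + c.
Station 12−Station 11: −171a + 118b = −267.8;  Station 13−Station 11: 620a + 167b = 473.1.
Solving gives a = 0.988511, b = −0.836988.
Then c = 1554.4 − a·318 − b·16 = 1253.45.
At (1003, 833): z = 991.5 − 697.2 + 1253.45 = 1547.7 ft.

1547.7 ft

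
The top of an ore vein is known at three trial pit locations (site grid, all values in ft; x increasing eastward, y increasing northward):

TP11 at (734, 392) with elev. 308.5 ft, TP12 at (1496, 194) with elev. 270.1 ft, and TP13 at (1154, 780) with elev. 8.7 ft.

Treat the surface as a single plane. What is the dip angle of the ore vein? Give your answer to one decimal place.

Let the plane be z = a·x + b·y + c.
TP12−TP11: 762a − 198b = −38.4;  TP13−TP11: 420a + 388b = −299.8.
Solving gives a = −0.19603, b = −0.56048.
Gradient magnitude |∇z| = √(a² + b²) = √(0.03843 + 0.31414) = 0.59377.
True dip = arctan(0.59377) = 30.7°, dipping toward NNE (azimuth ≈ 019°).

30.7°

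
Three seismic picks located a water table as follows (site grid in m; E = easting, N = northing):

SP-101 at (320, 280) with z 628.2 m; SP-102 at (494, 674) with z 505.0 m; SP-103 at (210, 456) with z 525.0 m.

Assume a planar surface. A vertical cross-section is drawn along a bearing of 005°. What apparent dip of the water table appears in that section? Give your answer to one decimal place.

Let the plane be z = a·E + b·N + c.
SP-102−SP-101: 174a + 394b = −123.2;  SP-103−SP-101: −110a + 176b = −103.2.
Solving gives a = 0.25658, b = −0.42600.
Unit vector along 005° is (sin 5°, cos 5°) = (0.0872, 0.9962).
Slope in that direction = a·(0.0872) + b·(0.9962) = −0.40202.
Apparent dip = arctan|0.40202| = 21.9° (true dip is 26.4°, so apparent ≤ true as expected).

21.9°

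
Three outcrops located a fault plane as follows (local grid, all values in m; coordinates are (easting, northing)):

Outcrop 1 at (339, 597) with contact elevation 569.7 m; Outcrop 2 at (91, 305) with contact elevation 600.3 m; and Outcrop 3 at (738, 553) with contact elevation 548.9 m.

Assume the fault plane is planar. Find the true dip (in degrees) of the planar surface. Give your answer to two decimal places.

Let the plane be z = a·E + b·N + c.
Outcrop 2−Outcrop 1: −248a − 292b = 30.6;  Outcrop 3−Outcrop 1: 399a − 44b = −20.8.
Solving gives a = −0.05823, b = −0.05534.
Gradient magnitude |∇z| = √(a² + b²) = √(0.00339 + 0.00306) = 0.08033.
True dip = arctan(0.08033) = 4.59°, dipping toward NE (azimuth ≈ 046°).

4.59°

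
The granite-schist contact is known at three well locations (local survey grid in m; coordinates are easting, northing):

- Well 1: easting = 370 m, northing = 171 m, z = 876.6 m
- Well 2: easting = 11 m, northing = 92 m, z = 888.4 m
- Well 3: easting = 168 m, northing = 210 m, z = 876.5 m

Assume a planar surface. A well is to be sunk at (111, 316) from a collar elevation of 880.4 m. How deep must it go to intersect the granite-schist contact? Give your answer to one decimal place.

Two edge vectors: Well 1→Well 2 = (-359, -79, 11.8), Well 1→Well 3 = (-202, 39, -0.1).
Normal n = (Well 1→Well 2) × (Well 1→Well 3) = (-452.3, -2419.5, -29959).
So ∂z/∂easting = −n_x/n_z = −0.01510 and ∂z/∂northing = −n_y/n_z = −0.08076.
Intercept c from Well 1: 876.6 + 5.59 + 13.81 = 896.00.
At (111, 316): z_contact = −1.68 − 25.52 + 896.00 = 868.80 m.
Depth below ground = 880.4 − 868.80 = 11.6 m.

11.6 m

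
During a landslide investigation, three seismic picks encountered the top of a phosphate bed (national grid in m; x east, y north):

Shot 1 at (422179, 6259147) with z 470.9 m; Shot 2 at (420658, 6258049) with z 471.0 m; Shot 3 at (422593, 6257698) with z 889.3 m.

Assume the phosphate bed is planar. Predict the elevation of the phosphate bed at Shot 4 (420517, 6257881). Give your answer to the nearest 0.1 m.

486.9 m

Let the plane be z = a·x + b·y + c.
Shot 2−Shot 1: −1521a − 1098b = 0.1;  Shot 3−Shot 1: 414a − 1449b = 418.4.
Solving gives a = 0.172750847, b = −0.239393478.
Then c = 470.9 − a·422179 − b·6259147 = 1425938.09.
At (420517, 6257881): z = 72644.7 − 1498095.9 + 1425938.09 = 486.9 m.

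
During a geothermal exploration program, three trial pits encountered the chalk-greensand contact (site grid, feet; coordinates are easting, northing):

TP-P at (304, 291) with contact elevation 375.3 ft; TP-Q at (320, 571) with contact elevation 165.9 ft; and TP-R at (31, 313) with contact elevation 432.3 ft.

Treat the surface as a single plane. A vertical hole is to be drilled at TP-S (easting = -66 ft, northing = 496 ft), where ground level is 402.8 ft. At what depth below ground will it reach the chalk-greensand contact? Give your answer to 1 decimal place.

Let the plane be z = a·easting + b·northing + c.
TP-Q−TP-P: 16a + 280b = −209.4;  TP-R−TP-P: −273a + 22b = 57.
Solving gives a = −0.26782, b = −0.73255.
Then c = 375.3 − a·304 − b·291 = 669.89.
At (-66, 496): z_contact = 17.68 − 363.35 + 669.89 = 324.22 ft.
Depth below ground = 402.8 − 324.22 = 78.6 ft.

78.6 ft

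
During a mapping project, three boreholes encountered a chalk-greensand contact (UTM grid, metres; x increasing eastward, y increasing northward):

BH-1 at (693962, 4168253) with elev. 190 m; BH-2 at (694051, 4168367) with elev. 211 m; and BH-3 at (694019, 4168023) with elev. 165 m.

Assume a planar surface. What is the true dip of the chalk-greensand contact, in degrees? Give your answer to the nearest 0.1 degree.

8.3°

Two edge vectors: BH-1→BH-2 = (89, 114, 21), BH-1→BH-3 = (57, -230, -25).
Normal n = (BH-1→BH-2) × (BH-1→BH-3) = (1980, 3422, -26968).
So ∂z/∂x = −n_x/n_z = 0.07342 and ∂z/∂y = −n_y/n_z = 0.12689.
Gradient magnitude |∇z| = √(a² + b²) = √(0.00539 + 0.01610) = 0.14660.
True dip = arctan(0.14660) = 8.3°, dipping toward SSW (azimuth ≈ 210°).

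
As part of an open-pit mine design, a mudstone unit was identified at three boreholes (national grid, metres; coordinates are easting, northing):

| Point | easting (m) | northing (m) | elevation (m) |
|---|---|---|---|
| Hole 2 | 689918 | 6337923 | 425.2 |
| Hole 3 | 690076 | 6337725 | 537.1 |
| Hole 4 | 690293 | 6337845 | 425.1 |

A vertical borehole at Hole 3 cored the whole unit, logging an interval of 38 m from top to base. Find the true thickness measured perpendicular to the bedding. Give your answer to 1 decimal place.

Let the plane be z = a·easting + b·northing + c.
Hole 3−Hole 2: 158a − 198b = 111.9;  Hole 4−Hole 2: 375a − 78b = −0.1.
Solving gives a = −0.14127, b = −0.67788.
|∇z| = √(a²+b²) = 0.69244, so dip δ = arctan(0.69244) = 34.70°.
True thickness = vertical thickness × cos δ = 38 × cos 34.70° = 31.2 m.

31.2 m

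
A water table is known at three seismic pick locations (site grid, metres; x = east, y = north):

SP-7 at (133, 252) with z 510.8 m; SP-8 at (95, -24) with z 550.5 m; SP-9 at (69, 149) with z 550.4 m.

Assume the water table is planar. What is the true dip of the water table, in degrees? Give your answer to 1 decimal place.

Let the plane be z = a·x + b·y + c.
SP-8−SP-7: −38a − 276b = 39.7;  SP-9−SP-7: −64a − 103b = 39.6.
Solving gives a = −0.49749, b = −0.07535.
Gradient magnitude |∇z| = √(a² + b²) = √(0.24750 + 0.00568) = 0.50316.
True dip = arctan(0.50316) = 26.7°, dipping toward E (azimuth ≈ 081°).

26.7°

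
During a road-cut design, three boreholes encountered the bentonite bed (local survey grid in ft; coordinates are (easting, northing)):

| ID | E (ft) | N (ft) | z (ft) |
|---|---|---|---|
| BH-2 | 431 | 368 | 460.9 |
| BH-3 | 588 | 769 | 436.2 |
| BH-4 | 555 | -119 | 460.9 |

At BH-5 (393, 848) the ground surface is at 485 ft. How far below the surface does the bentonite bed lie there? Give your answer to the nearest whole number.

Let the plane be z = a·E + b·N + c.
BH-3−BH-2: 157a + 401b = −24.7;  BH-4−BH-2: 124a − 487b = 0.
Solving gives a = −0.09533, b = −0.02427.
Then c = 460.9 − a·431 − b·368 = 510.92.
At (393, 848): z_contact = −37.5 − 20.6 + 510.92 = 452.9 ft.
Depth below ground = 485 − 452.9 = 32 ft.

32 ft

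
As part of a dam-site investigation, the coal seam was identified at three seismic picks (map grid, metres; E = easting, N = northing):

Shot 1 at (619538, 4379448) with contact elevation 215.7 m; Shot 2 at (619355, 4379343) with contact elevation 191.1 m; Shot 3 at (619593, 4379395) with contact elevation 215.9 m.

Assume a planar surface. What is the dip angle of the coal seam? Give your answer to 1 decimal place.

6.9°

Let the plane be z = a·E + b·N + c.
Shot 2−Shot 1: −183a − 105b = −24.6;  Shot 3−Shot 1: 55a − 53b = 0.2.
Solving gives a = 0.08561, b = 0.08507.
Gradient magnitude |∇z| = √(a² + b²) = √(0.00733 + 0.00724) = 0.12069.
True dip = arctan(0.12069) = 6.9°, dipping toward SW (azimuth ≈ 225°).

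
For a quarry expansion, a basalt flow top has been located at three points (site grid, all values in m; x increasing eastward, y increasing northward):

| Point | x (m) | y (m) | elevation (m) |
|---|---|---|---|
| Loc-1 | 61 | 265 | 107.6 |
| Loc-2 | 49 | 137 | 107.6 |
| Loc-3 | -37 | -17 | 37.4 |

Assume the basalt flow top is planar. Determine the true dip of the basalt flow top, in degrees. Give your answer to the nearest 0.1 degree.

44.6°

Two edge vectors: Loc-1→Loc-2 = (-12, -128, 0), Loc-1→Loc-3 = (-98, -282, -70.2).
Normal n = (Loc-1→Loc-2) × (Loc-1→Loc-3) = (8985.6, -842.4, -9160).
So ∂z/∂x = −n_x/n_z = 0.98096 and ∂z/∂y = −n_y/n_z = −0.09197.
Gradient magnitude |∇z| = √(a² + b²) = √(0.96228 + 0.00846) = 0.98526.
True dip = arctan(0.98526) = 44.6°, dipping toward W (azimuth ≈ 275°).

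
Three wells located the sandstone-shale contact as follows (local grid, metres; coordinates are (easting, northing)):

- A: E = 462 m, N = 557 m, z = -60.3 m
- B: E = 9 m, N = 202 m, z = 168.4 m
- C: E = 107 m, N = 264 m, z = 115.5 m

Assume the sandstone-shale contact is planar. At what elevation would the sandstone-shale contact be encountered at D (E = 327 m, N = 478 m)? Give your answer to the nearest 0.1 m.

14.1 m

Let the plane be z = a·E + b·N + c.
B−A: −453a − 355b = 228.7;  C−A: −355a − 293b = 175.8.
Solving gives a = −0.68617, b = 0.23137.
Then c = -60.3 − a·462 − b·557 = 127.84.
At (327, 478): z = −224.4 + 110.6 + 127.84 = 14.1 m.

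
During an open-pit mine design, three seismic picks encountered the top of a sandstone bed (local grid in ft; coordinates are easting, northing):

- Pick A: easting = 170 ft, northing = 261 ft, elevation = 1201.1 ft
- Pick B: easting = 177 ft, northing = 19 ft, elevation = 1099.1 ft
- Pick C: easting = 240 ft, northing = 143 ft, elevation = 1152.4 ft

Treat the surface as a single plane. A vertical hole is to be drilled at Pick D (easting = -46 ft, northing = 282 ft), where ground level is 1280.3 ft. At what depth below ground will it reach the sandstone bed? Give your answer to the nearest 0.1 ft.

73.7 ft

Let the plane be z = a·easting + b·northing + c.
Pick B−Pick A: 7a − 242b = −102;  Pick C−Pick A: 70a − 118b = −48.7.
Solving gives a = 0.01555, b = 0.42194.
Then c = 1201.1 − a·170 − b·261 = 1088.33.
At (-46, 282): z_contact = −0.72 + 118.99 + 1088.33 = 1206.60 ft.
Depth below ground = 1280.3 − 1206.60 = 73.7 ft.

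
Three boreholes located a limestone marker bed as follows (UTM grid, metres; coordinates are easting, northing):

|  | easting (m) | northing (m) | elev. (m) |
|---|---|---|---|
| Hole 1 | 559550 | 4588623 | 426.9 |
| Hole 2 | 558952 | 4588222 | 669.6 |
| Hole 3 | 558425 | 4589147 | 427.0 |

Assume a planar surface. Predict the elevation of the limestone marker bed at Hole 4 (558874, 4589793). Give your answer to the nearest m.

122 m

Two edge vectors: Hole 1→Hole 2 = (-598, -401, 242.7), Hole 1→Hole 3 = (-1125, 524, 0.1).
Normal n = (Hole 1→Hole 2) × (Hole 1→Hole 3) = (-127214.9, -272977.7, -764477).
So ∂z/∂easting = −n_x/n_z = −0.16640775 and ∂z/∂northing = −n_y/n_z = −0.35707771.
Intercept c from Hole 1: 426.9 + 93113.46 + 1638495.01 = 1732035.37.
At (558874, 4589793): z = −93001.0 − 1638912.8 + 1732035.37 = 121.6 m.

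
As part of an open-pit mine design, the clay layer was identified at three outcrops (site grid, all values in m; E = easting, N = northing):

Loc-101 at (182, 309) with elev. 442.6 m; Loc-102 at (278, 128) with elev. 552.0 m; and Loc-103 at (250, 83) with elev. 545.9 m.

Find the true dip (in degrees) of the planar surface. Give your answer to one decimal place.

34.8°

Two edge vectors: Loc-101→Loc-102 = (96, -181, 109.4), Loc-101→Loc-103 = (68, -226, 103.3).
Normal n = (Loc-101→Loc-102) × (Loc-101→Loc-103) = (6027.1, -2477.6, -9388).
So ∂z/∂E = −n_x/n_z = 0.64200 and ∂z/∂N = −n_y/n_z = −0.26391.
Gradient magnitude |∇z| = √(a² + b²) = √(0.41216 + 0.06965) = 0.69413.
True dip = arctan(0.69413) = 34.8°, dipping toward WNW (azimuth ≈ 292°).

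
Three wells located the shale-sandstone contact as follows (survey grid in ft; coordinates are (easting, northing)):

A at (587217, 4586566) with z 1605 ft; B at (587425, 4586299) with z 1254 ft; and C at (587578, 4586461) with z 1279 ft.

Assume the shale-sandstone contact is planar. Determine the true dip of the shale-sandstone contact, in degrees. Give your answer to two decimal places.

46.07°

Let the plane be z = a·E + b·N + c.
B−A: 208a − 267b = −351;  C−A: 361a − 105b = −326.
Solving gives a = −0.67323, b = 0.79015.
Gradient magnitude |∇z| = √(a² + b²) = √(0.45323 + 0.62433) = 1.03806.
True dip = arctan(1.03806) = 46.07°, dipping toward SE (azimuth ≈ 140°).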